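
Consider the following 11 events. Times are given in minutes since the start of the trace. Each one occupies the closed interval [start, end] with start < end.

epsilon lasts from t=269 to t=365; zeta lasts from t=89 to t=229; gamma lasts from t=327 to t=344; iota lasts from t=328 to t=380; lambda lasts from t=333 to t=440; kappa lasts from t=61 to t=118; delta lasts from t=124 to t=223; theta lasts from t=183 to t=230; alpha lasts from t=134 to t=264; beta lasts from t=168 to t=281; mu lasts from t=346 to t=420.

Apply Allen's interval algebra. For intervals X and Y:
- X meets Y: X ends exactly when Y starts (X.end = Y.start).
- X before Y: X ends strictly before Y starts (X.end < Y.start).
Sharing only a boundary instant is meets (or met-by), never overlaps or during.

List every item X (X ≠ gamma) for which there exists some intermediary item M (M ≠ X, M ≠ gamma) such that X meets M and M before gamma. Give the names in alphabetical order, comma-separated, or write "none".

Target gamma = [t=327, t=344].
Intermediaries M with M before gamma: alpha, beta, delta, kappa, theta, zeta.
Via alpha — items with X meets alpha: none.
Via beta — items with X meets beta: none.
Via delta — items with X meets delta: none.
Via kappa — items with X meets kappa: none.
Via theta — items with X meets theta: none.
Via zeta — items with X meets zeta: none.
Union: none.

none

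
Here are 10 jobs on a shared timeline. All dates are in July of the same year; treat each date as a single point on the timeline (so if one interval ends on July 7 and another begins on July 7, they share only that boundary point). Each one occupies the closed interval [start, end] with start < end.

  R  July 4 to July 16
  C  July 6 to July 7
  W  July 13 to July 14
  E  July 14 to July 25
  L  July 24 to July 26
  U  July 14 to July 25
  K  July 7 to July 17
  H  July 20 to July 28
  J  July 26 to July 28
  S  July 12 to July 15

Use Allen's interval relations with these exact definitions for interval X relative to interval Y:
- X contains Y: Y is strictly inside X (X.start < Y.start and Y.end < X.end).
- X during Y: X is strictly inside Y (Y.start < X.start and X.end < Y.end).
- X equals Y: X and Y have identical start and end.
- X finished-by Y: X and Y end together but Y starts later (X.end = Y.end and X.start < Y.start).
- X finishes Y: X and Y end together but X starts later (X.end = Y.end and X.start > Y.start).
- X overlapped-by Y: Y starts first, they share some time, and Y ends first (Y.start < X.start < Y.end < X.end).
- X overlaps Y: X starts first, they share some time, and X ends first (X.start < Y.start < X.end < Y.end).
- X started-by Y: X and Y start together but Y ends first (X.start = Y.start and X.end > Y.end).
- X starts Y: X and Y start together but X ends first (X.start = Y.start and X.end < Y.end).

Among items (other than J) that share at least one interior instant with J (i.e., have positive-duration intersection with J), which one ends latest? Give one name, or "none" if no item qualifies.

H

Target J = [July 26, July 28].
C [July 6, July 7] → before → excluded.
E [July 14, July 25] → before → excluded.
H [July 20, July 28] → finished-by → candidate.
K [July 7, July 17] → before → excluded.
L [July 24, July 26] → meets → excluded.
R [July 4, July 16] → before → excluded.
S [July 12, July 15] → before → excluded.
U [July 14, July 25] → before → excluded.
W [July 13, July 14] → before → excluded.
Among candidates, latest end is July 28 → H.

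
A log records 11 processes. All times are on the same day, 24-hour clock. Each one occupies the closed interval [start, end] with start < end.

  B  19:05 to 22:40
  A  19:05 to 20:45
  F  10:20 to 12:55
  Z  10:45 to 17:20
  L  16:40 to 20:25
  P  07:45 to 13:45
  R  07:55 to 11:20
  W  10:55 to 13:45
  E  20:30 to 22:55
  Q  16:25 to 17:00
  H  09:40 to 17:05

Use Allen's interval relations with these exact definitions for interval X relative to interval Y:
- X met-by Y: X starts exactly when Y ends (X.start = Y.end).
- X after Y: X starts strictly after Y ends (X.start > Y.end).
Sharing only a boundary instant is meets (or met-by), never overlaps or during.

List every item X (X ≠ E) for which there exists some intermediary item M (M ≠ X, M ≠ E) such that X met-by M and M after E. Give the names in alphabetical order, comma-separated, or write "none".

none

Target E = [20:30, 22:55].
Intermediaries M with M after E: none.
Union: none.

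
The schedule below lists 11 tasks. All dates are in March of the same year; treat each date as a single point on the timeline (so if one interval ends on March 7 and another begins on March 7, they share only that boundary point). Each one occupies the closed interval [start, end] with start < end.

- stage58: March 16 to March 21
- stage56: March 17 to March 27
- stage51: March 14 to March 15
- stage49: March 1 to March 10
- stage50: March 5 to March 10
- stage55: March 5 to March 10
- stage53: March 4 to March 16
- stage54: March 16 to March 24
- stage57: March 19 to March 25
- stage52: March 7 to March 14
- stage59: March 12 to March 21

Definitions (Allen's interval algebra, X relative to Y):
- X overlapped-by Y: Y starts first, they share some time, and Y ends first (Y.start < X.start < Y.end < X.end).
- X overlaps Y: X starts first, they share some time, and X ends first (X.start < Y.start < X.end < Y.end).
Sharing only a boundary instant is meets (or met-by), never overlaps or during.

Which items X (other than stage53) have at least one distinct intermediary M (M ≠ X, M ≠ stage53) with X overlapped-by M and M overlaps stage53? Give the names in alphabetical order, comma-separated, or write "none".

stage52

Target stage53 = [March 4, March 16].
Intermediaries M with M overlaps stage53: stage49.
Via stage49 — items with X overlapped-by stage49: stage52.
Union: stage52.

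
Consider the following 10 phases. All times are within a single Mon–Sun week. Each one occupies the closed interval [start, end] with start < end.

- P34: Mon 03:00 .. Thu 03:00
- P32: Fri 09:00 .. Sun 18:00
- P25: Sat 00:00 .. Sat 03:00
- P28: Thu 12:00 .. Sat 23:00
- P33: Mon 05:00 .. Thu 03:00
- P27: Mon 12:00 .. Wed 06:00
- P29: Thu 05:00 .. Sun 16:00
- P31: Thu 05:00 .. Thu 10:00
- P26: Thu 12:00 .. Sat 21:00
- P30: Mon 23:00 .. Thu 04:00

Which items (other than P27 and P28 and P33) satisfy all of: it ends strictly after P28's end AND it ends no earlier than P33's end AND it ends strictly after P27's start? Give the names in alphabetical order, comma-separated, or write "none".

P29, P32

Conditions: its end is strictly after P28's end (X.end > Sat 23:00) AND its end is no earlier than P33's end (X.end >= Thu 03:00) AND its end is strictly after P27's start (X.end > Mon 12:00).
P25: end Sat 03:00 > Sat 23:00? ✗; end Sat 03:00 >= Thu 03:00? ✓; end Sat 03:00 > Mon 12:00? ✓ → no.
P26: end Sat 21:00 > Sat 23:00? ✗; end Sat 21:00 >= Thu 03:00? ✓; end Sat 21:00 > Mon 12:00? ✓ → no.
P29: end Sun 16:00 > Sat 23:00? ✓; end Sun 16:00 >= Thu 03:00? ✓; end Sun 16:00 > Mon 12:00? ✓ → yes.
P30: end Thu 04:00 > Sat 23:00? ✗; end Thu 04:00 >= Thu 03:00? ✓; end Thu 04:00 > Mon 12:00? ✓ → no.
P31: end Thu 10:00 > Sat 23:00? ✗; end Thu 10:00 >= Thu 03:00? ✓; end Thu 10:00 > Mon 12:00? ✓ → no.
P32: end Sun 18:00 > Sat 23:00? ✓; end Sun 18:00 >= Thu 03:00? ✓; end Sun 18:00 > Mon 12:00? ✓ → yes.
P34: end Thu 03:00 > Sat 23:00? ✗; end Thu 03:00 >= Thu 03:00? ✓; end Thu 03:00 > Mon 12:00? ✓ → no.
Result: P29, P32.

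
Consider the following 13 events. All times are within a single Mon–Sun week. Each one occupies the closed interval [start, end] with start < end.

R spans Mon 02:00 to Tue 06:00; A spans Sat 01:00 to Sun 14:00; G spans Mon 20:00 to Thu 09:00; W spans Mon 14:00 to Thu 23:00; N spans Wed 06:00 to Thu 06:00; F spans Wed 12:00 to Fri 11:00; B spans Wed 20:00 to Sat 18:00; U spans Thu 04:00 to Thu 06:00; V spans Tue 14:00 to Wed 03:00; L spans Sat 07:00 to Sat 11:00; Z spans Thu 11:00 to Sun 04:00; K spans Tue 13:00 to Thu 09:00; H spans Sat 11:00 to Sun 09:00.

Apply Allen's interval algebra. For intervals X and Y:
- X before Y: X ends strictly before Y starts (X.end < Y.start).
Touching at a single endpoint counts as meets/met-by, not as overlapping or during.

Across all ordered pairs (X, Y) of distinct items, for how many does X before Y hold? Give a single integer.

Checking all 156 ordered pairs for relation 'before'; matching pairs in alphabetical order:
(F, A): F before A ✓
(F, H): F before H ✓
(F, L): F before L ✓
(G, A): G before A ✓
(G, H): G before H ✓
(G, L): G before L ✓
(G, Z): G before Z ✓
(K, A): K before A ✓
(K, H): K before H ✓
(K, L): K before L ✓
(K, Z): K before Z ✓
(N, A): N before A ✓
(N, H): N before H ✓
(N, L): N before L ✓
(N, Z): N before Z ✓
(R, A): R before A ✓
(R, B): R before B ✓
(R, F): R before F ✓
(R, H): R before H ✓
(R, K): R before K ✓
(R, L): R before L ✓
(R, N): R before N ✓
(R, U): R before U ✓
(R, V): R before V ✓
... plus 16 further pairs not listed.
Count: 40.

40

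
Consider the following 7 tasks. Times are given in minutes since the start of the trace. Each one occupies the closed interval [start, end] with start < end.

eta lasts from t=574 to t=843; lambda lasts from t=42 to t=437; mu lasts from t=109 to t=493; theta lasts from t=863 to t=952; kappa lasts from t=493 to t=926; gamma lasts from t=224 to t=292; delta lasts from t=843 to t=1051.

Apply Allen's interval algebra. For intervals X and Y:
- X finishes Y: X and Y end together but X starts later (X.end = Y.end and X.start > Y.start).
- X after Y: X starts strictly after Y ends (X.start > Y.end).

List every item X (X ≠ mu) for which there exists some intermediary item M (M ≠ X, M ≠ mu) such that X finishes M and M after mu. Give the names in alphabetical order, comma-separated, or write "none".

none

Target mu = [t=109, t=493].
Intermediaries M with M after mu: delta, eta, theta.
Via delta — items with X finishes delta: none.
Via eta — items with X finishes eta: none.
Via theta — items with X finishes theta: none.
Union: none.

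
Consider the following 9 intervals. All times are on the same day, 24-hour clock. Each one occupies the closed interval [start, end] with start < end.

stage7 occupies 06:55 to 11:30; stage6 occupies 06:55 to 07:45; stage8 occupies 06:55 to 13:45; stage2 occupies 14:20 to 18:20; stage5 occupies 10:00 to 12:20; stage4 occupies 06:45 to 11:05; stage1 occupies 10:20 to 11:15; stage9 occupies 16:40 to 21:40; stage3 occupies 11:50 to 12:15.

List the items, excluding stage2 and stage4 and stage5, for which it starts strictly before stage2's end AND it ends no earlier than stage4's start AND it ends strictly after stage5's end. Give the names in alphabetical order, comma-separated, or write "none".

stage8, stage9

Conditions: its start is strictly before stage2's end (X.start < 18:20) AND its end is no earlier than stage4's start (X.end >= 06:45) AND its end is strictly after stage5's end (X.end > 12:20).
stage1: start 10:20 < 18:20? ✓; end 11:15 >= 06:45? ✓; end 11:15 > 12:20? ✗ → no.
stage3: start 11:50 < 18:20? ✓; end 12:15 >= 06:45? ✓; end 12:15 > 12:20? ✗ → no.
stage6: start 06:55 < 18:20? ✓; end 07:45 >= 06:45? ✓; end 07:45 > 12:20? ✗ → no.
stage7: start 06:55 < 18:20? ✓; end 11:30 >= 06:45? ✓; end 11:30 > 12:20? ✗ → no.
stage8: start 06:55 < 18:20? ✓; end 13:45 >= 06:45? ✓; end 13:45 > 12:20? ✓ → yes.
stage9: start 16:40 < 18:20? ✓; end 21:40 >= 06:45? ✓; end 21:40 > 12:20? ✓ → yes.
Result: stage8, stage9.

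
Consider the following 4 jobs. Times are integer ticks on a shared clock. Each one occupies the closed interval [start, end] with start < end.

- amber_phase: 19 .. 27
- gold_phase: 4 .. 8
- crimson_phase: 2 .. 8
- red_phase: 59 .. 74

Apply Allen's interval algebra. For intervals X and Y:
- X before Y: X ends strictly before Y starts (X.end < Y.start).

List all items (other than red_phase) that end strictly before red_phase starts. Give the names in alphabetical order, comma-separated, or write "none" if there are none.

amber_phase, crimson_phase, gold_phase

Target red_phase = [59, 74].
amber_phase [19, 27] → before → yes.
crimson_phase [2, 8] → before → yes.
gold_phase [4, 8] → before → yes.
Result: amber_phase, crimson_phase, gold_phase.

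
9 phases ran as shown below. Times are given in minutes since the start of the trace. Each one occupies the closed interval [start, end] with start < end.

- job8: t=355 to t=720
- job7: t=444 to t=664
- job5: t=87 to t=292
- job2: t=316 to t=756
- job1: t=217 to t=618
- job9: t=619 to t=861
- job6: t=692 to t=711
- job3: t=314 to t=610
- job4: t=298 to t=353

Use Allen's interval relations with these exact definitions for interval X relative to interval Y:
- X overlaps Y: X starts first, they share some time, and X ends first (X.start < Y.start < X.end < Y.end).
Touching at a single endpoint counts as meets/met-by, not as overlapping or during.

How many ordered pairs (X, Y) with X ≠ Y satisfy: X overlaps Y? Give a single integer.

Checking all 72 ordered pairs for relation 'overlaps'; matching pairs in alphabetical order:
(job1, job2): job1 overlaps job2 ✓
(job1, job7): job1 overlaps job7 ✓
(job1, job8): job1 overlaps job8 ✓
(job2, job9): job2 overlaps job9 ✓
(job3, job2): job3 overlaps job2 ✓
(job3, job7): job3 overlaps job7 ✓
(job3, job8): job3 overlaps job8 ✓
(job4, job2): job4 overlaps job2 ✓
(job4, job3): job4 overlaps job3 ✓
(job5, job1): job5 overlaps job1 ✓
(job7, job9): job7 overlaps job9 ✓
(job8, job9): job8 overlaps job9 ✓
Count: 12.

12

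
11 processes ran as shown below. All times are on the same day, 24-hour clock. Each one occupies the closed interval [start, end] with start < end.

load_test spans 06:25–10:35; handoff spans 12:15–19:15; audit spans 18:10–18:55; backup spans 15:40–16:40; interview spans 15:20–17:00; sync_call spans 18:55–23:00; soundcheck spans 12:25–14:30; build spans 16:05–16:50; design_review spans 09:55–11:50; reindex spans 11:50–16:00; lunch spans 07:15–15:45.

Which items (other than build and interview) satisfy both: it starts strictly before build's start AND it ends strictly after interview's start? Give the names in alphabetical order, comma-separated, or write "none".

backup, handoff, lunch, reindex

Conditions: its start is strictly before build's start (X.start < 16:05) AND its end is strictly after interview's start (X.end > 15:20).
audit: start 18:10 < 16:05? ✗; end 18:55 > 15:20? ✓ → no.
backup: start 15:40 < 16:05? ✓; end 16:40 > 15:20? ✓ → yes.
design_review: start 09:55 < 16:05? ✓; end 11:50 > 15:20? ✗ → no.
handoff: start 12:15 < 16:05? ✓; end 19:15 > 15:20? ✓ → yes.
load_test: start 06:25 < 16:05? ✓; end 10:35 > 15:20? ✗ → no.
lunch: start 07:15 < 16:05? ✓; end 15:45 > 15:20? ✓ → yes.
reindex: start 11:50 < 16:05? ✓; end 16:00 > 15:20? ✓ → yes.
soundcheck: start 12:25 < 16:05? ✓; end 14:30 > 15:20? ✗ → no.
sync_call: start 18:55 < 16:05? ✗; end 23:00 > 15:20? ✓ → no.
Result: backup, handoff, lunch, reindex.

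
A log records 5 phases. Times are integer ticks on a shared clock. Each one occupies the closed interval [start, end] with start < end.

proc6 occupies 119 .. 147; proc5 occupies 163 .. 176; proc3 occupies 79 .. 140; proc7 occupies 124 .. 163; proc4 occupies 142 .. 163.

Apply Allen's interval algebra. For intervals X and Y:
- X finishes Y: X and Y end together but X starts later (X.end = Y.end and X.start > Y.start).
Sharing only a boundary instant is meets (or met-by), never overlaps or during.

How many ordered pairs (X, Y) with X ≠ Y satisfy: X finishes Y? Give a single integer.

Checking all 20 ordered pairs for relation 'finishes'; matching pairs in alphabetical order:
(proc4, proc7): proc4 finishes proc7 ✓
Count: 1.

1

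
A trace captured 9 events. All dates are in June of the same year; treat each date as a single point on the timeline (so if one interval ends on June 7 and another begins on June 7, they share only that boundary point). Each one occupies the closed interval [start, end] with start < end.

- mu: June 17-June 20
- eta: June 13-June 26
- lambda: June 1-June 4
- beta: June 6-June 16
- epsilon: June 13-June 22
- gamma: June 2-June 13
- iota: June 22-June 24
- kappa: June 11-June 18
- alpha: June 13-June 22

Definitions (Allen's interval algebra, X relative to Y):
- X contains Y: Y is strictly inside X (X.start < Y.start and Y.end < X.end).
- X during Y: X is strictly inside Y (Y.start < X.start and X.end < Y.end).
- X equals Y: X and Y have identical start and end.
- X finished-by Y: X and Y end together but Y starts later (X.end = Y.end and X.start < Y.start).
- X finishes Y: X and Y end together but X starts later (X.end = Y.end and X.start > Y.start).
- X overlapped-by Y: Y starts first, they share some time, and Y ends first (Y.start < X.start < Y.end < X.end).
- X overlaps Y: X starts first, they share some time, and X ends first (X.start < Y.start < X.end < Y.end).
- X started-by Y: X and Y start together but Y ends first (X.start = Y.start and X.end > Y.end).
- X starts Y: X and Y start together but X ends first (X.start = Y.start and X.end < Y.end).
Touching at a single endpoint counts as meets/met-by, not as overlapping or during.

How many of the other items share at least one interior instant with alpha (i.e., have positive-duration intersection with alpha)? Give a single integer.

5

Target alpha = [June 13, June 22].
beta [June 6, June 16] → overlaps → counts.
epsilon [June 13, June 22] → equals → counts.
eta [June 13, June 26] → started-by → counts.
gamma [June 2, June 13] → meets → no.
iota [June 22, June 24] → met-by → no.
kappa [June 11, June 18] → overlaps → counts.
lambda [June 1, June 4] → before → no.
mu [June 17, June 20] → during → counts.
Total: 5.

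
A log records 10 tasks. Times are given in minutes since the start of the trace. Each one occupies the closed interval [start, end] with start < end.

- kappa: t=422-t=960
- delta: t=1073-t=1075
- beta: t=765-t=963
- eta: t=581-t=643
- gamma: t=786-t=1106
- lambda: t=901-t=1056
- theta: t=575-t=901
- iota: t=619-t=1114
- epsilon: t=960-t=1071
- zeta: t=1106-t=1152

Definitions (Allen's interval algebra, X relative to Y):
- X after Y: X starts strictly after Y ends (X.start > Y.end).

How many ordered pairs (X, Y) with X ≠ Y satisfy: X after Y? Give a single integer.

18

Checking all 90 ordered pairs for relation 'after'; matching pairs in alphabetical order:
(beta, eta): beta after eta ✓
(delta, beta): delta after beta ✓
(delta, epsilon): delta after epsilon ✓
(delta, eta): delta after eta ✓
(delta, kappa): delta after kappa ✓
(delta, lambda): delta after lambda ✓
(delta, theta): delta after theta ✓
(epsilon, eta): epsilon after eta ✓
(epsilon, theta): epsilon after theta ✓
(gamma, eta): gamma after eta ✓
(lambda, eta): lambda after eta ✓
(zeta, beta): zeta after beta ✓
(zeta, delta): zeta after delta ✓
(zeta, epsilon): zeta after epsilon ✓
(zeta, eta): zeta after eta ✓
(zeta, kappa): zeta after kappa ✓
(zeta, lambda): zeta after lambda ✓
(zeta, theta): zeta after theta ✓
Count: 18.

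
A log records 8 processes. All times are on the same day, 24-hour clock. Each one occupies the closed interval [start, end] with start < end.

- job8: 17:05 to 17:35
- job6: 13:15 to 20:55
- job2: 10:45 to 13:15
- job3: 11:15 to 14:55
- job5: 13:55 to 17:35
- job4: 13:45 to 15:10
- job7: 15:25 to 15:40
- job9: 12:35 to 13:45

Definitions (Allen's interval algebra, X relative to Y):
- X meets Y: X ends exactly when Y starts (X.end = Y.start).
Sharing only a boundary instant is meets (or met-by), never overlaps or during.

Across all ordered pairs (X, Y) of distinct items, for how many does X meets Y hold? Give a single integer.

2

Checking all 56 ordered pairs for relation 'meets'; matching pairs in alphabetical order:
(job2, job6): job2 meets job6 ✓
(job9, job4): job9 meets job4 ✓
Count: 2.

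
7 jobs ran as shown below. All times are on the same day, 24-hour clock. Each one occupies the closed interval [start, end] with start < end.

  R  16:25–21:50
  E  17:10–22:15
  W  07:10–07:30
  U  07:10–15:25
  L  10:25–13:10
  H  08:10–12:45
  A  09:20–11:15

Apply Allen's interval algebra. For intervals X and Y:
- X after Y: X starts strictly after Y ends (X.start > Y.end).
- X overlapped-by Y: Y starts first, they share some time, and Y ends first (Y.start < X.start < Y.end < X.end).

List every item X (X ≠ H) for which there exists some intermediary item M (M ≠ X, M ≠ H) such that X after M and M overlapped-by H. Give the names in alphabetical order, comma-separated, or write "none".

E, R

Target H = [08:10, 12:45].
Intermediaries M with M overlapped-by H: L.
Via L — items with X after L: E, R.
Union: E, R.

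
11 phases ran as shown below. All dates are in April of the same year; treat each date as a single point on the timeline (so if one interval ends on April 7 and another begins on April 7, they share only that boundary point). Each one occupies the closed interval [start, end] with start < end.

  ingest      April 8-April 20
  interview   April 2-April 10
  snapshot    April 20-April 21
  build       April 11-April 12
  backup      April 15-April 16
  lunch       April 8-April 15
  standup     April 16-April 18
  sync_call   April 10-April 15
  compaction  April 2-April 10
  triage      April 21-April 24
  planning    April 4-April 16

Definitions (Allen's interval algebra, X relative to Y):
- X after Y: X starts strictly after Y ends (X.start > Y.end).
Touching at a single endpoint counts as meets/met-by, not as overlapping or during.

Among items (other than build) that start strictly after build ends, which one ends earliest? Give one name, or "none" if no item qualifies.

Target build = [April 11, April 12].
backup [April 15, April 16] → after → candidate.
compaction [April 2, April 10] → before → excluded.
ingest [April 8, April 20] → contains → excluded.
interview [April 2, April 10] → before → excluded.
lunch [April 8, April 15] → contains → excluded.
planning [April 4, April 16] → contains → excluded.
snapshot [April 20, April 21] → after → candidate.
standup [April 16, April 18] → after → candidate.
sync_call [April 10, April 15] → contains → excluded.
triage [April 21, April 24] → after → candidate.
Among candidates, earliest end is April 16 → backup.

backup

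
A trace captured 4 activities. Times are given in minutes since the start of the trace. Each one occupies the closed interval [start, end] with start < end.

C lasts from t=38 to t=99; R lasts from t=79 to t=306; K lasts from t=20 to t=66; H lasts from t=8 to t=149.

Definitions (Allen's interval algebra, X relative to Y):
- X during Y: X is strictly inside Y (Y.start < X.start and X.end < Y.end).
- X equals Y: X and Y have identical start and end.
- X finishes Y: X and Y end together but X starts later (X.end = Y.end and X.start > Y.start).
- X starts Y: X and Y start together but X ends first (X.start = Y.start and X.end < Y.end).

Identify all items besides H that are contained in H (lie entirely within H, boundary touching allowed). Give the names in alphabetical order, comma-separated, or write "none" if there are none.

Target H = [t=8, t=149].
C [t=38, t=99] → during → yes.
K [t=20, t=66] → during → yes.
R [t=79, t=306] → overlapped-by → no.
Result: C, K.

C, K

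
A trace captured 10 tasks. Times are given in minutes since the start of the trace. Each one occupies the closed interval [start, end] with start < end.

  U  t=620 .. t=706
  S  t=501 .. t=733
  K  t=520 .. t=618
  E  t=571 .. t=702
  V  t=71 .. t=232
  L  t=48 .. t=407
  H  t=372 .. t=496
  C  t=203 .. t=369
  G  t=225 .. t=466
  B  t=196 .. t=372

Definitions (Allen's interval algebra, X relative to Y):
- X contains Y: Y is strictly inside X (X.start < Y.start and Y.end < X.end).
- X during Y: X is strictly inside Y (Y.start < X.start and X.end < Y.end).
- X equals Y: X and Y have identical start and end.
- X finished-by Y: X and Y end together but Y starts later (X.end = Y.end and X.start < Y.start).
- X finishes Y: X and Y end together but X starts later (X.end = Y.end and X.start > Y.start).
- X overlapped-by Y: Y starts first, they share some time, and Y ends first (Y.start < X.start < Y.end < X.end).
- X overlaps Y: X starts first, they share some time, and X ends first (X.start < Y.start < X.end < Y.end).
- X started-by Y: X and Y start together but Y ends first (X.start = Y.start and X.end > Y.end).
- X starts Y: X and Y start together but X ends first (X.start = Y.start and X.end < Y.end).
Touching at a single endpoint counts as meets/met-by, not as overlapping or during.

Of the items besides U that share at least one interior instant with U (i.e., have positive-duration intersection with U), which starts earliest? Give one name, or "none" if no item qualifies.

S

Target U = [t=620, t=706].
B [t=196, t=372] → before → excluded.
C [t=203, t=369] → before → excluded.
E [t=571, t=702] → overlaps → candidate.
G [t=225, t=466] → before → excluded.
H [t=372, t=496] → before → excluded.
K [t=520, t=618] → before → excluded.
L [t=48, t=407] → before → excluded.
S [t=501, t=733] → contains → candidate.
V [t=71, t=232] → before → excluded.
Among candidates, earliest start is t=501 → S.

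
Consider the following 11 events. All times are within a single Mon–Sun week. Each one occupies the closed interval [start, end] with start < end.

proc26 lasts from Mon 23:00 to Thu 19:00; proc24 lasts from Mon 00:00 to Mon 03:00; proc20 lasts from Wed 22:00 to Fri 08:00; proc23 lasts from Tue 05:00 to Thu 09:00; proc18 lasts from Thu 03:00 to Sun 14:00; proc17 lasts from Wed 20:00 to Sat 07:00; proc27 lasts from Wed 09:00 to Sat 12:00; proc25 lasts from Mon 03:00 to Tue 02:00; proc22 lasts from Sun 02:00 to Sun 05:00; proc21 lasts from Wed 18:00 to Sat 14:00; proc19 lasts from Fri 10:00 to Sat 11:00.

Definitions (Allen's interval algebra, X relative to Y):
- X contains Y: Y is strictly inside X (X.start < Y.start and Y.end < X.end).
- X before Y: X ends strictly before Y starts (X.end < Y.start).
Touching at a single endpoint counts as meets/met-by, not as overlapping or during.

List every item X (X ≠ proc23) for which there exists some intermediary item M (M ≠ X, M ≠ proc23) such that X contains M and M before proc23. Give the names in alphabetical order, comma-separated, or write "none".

Target proc23 = [Tue 05:00, Thu 09:00].
Intermediaries M with M before proc23: proc24, proc25.
Via proc24 — items with X contains proc24: none.
Via proc25 — items with X contains proc25: none.
Union: none.

none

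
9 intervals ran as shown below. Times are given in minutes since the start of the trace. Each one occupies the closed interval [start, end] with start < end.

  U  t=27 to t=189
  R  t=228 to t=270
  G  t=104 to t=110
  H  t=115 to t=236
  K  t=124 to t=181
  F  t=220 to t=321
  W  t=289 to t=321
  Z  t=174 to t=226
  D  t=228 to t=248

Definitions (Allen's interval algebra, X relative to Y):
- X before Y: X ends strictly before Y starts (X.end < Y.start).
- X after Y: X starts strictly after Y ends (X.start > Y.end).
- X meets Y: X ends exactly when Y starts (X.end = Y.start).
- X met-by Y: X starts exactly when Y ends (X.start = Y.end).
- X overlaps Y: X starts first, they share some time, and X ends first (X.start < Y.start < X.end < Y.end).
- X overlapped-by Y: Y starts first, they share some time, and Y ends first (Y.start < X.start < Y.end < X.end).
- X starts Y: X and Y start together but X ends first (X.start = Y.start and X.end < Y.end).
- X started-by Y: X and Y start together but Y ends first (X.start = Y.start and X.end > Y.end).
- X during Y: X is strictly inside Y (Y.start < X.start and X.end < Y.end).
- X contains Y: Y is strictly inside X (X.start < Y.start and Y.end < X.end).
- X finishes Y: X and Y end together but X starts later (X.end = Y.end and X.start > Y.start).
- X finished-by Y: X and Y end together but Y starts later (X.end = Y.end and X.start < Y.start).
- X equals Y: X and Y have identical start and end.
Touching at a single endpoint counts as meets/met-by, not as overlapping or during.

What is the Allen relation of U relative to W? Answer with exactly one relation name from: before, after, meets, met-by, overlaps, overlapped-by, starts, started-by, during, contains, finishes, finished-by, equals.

before

U = [t=27, t=189]; W = [t=289, t=321].
Compare endpoints: U.start < W.start, U.start < W.end, U.end < W.start, U.end < W.end.
That pattern is 'before'.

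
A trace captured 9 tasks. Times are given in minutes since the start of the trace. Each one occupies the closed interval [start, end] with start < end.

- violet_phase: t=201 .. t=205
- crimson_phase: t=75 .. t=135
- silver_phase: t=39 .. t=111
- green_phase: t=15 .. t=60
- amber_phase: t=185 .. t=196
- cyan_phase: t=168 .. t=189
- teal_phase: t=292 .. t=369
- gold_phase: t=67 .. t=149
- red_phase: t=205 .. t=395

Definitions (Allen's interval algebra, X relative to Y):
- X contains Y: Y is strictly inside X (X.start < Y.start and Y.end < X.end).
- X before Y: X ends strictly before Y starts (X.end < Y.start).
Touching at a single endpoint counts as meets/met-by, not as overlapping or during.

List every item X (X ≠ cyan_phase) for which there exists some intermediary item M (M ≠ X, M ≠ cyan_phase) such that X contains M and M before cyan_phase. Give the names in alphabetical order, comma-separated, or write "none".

gold_phase

Target cyan_phase = [t=168, t=189].
Intermediaries M with M before cyan_phase: crimson_phase, gold_phase, green_phase, silver_phase.
Via crimson_phase — items with X contains crimson_phase: gold_phase.
Via gold_phase — items with X contains gold_phase: none.
Via green_phase — items with X contains green_phase: none.
Via silver_phase — items with X contains silver_phase: none.
Union: gold_phase.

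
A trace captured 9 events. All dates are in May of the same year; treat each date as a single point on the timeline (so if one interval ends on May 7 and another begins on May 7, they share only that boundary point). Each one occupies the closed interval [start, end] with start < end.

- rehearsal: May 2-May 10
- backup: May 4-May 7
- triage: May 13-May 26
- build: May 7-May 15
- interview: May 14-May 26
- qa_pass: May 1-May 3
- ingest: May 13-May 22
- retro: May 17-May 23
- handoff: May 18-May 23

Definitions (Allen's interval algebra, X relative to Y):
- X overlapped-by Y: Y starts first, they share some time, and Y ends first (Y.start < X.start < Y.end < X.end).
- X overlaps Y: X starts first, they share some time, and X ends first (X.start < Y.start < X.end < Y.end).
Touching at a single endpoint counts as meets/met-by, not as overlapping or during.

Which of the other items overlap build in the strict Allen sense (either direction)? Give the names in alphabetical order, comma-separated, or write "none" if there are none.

ingest, interview, rehearsal, triage

Target build = [May 7, May 15].
backup [May 4, May 7] → meets → no.
handoff [May 18, May 23] → after → no.
ingest [May 13, May 22] → overlapped-by → yes.
interview [May 14, May 26] → overlapped-by → yes.
qa_pass [May 1, May 3] → before → no.
rehearsal [May 2, May 10] → overlaps → yes.
retro [May 17, May 23] → after → no.
triage [May 13, May 26] → overlapped-by → yes.
Result: ingest, interview, rehearsal, triage.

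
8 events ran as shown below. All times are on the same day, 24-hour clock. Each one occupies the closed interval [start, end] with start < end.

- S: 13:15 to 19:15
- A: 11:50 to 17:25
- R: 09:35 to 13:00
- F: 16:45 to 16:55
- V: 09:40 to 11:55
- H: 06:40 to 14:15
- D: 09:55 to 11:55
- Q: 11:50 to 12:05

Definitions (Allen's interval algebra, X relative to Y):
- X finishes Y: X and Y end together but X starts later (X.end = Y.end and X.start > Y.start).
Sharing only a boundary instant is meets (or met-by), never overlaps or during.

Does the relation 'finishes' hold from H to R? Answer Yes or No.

H = [06:40, 14:15], R = [09:35, 13:00].
Actual relation of H to R: contains.
Asked whether 'finishes' holds → No.

No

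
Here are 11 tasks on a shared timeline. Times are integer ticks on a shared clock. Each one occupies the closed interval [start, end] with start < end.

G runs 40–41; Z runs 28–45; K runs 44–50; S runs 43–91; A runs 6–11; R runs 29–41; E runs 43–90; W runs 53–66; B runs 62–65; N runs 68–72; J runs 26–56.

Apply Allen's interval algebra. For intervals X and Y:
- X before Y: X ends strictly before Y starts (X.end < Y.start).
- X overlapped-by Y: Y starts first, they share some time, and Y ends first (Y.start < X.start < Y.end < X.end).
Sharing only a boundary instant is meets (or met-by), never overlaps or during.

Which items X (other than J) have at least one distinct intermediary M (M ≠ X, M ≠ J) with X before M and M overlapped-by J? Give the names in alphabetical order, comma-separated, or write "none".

Target J = [26, 56].
Intermediaries M with M overlapped-by J: E, S, W.
Via E — items with X before E: A, G, R.
Via S — items with X before S: A, G, R.
Via W — items with X before W: A, G, K, R, Z.
Union: A, G, K, R, Z.

A, G, K, R, Z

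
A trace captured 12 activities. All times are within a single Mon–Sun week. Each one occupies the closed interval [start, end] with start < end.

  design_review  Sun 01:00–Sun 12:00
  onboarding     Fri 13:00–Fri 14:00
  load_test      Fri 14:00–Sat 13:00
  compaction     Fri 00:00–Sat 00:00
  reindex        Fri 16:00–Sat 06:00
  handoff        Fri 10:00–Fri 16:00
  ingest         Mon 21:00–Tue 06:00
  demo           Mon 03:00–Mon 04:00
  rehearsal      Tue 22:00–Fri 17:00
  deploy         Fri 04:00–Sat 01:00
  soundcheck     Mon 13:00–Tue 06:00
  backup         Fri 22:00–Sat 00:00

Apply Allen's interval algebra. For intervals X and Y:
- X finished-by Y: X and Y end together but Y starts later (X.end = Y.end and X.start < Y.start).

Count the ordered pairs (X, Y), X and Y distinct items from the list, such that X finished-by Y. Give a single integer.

Checking all 132 ordered pairs for relation 'finished-by'; matching pairs in alphabetical order:
(compaction, backup): compaction finished-by backup ✓
(soundcheck, ingest): soundcheck finished-by ingest ✓
Count: 2.

2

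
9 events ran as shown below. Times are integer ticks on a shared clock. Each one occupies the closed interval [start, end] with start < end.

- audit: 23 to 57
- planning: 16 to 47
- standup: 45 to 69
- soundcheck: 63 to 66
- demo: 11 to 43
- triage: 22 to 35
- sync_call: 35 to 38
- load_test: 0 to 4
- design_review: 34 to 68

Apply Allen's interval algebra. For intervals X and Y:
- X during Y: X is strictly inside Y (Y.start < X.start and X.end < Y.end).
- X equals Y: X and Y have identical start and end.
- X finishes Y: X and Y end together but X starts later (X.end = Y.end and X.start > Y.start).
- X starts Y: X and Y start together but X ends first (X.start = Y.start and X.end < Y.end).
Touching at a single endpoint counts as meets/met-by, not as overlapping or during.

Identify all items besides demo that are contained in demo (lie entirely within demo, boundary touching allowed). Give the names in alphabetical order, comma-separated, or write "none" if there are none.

Target demo = [11, 43].
audit [23, 57] → overlapped-by → no.
design_review [34, 68] → overlapped-by → no.
load_test [0, 4] → before → no.
planning [16, 47] → overlapped-by → no.
soundcheck [63, 66] → after → no.
standup [45, 69] → after → no.
sync_call [35, 38] → during → yes.
triage [22, 35] → during → yes.
Result: sync_call, triage.

sync_call, triage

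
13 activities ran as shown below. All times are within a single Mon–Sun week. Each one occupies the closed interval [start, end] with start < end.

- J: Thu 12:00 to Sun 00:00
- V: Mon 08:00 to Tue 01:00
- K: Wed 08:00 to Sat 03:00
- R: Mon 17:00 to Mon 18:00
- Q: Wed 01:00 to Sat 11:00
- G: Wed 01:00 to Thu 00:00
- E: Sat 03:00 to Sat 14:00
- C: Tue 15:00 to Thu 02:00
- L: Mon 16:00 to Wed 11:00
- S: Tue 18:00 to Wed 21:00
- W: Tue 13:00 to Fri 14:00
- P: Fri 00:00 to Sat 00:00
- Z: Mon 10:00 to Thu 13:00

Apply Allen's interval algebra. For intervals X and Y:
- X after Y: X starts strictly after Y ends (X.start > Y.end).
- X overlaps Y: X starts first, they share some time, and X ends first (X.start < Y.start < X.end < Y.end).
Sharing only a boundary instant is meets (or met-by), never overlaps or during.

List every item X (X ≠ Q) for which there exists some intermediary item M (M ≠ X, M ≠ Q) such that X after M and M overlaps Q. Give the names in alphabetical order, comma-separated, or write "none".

E, J, P

Target Q = [Wed 01:00, Sat 11:00].
Intermediaries M with M overlaps Q: C, L, S, W, Z.
Via C — items with X after C: E, J, P.
Via L — items with X after L: E, J, P.
Via S — items with X after S: E, J, P.
Via W — items with X after W: E.
Via Z — items with X after Z: E, P.
Union: E, J, P.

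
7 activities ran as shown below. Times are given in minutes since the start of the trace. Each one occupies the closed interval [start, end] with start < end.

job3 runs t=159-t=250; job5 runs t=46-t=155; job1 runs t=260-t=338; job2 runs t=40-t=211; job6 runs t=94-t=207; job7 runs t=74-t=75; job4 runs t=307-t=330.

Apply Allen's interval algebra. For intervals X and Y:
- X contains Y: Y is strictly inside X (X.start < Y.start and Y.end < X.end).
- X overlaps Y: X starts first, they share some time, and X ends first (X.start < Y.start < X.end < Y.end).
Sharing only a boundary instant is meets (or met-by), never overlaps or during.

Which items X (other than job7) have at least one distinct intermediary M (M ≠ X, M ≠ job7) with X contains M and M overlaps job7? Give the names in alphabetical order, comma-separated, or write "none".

Target job7 = [t=74, t=75].
Intermediaries M with M overlaps job7: none.
Union: none.

none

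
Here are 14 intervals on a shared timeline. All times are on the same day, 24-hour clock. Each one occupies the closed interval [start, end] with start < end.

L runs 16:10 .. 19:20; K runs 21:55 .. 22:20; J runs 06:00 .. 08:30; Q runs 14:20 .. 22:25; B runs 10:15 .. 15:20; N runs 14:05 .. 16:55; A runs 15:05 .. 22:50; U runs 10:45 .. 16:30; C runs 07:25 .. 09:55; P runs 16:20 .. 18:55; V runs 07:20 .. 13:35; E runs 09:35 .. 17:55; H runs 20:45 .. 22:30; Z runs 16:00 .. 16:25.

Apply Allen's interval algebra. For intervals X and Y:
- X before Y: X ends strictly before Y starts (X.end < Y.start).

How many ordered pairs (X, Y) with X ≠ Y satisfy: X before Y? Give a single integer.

Checking all 182 ordered pairs for relation 'before'; matching pairs in alphabetical order:
(B, H): B before H ✓
(B, K): B before K ✓
(B, L): B before L ✓
(B, P): B before P ✓
(B, Z): B before Z ✓
(C, A): C before A ✓
(C, B): C before B ✓
(C, H): C before H ✓
(C, K): C before K ✓
(C, L): C before L ✓
(C, N): C before N ✓
(C, P): C before P ✓
(C, Q): C before Q ✓
(C, U): C before U ✓
(C, Z): C before Z ✓
(E, H): E before H ✓
(E, K): E before K ✓
(J, A): J before A ✓
(J, B): J before B ✓
(J, E): J before E ✓
(J, H): J before H ✓
(J, K): J before K ✓
(J, L): J before L ✓
(J, N): J before N ✓
... plus 22 further pairs not listed.
Count: 46.

46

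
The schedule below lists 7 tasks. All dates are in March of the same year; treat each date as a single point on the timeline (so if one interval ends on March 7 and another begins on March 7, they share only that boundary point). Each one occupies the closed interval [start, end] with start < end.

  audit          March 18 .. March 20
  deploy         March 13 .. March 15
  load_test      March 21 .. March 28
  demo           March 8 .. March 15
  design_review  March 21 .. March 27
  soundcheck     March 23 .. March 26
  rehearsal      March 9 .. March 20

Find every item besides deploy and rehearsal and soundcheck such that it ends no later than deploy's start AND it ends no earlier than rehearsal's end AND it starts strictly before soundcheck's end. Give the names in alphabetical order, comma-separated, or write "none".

none

Conditions: its end is no later than deploy's start (X.end <= March 13) AND its end is no earlier than rehearsal's end (X.end >= March 20) AND its start is strictly before soundcheck's end (X.start < March 26).
audit: end March 20 <= March 13? ✗; end March 20 >= March 20? ✓; start March 18 < March 26? ✓ → no.
demo: end March 15 <= March 13? ✗; end March 15 >= March 20? ✗; start March 8 < March 26? ✓ → no.
design_review: end March 27 <= March 13? ✗; end March 27 >= March 20? ✓; start March 21 < March 26? ✓ → no.
load_test: end March 28 <= March 13? ✗; end March 28 >= March 20? ✓; start March 21 < March 26? ✓ → no.
Result: none.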